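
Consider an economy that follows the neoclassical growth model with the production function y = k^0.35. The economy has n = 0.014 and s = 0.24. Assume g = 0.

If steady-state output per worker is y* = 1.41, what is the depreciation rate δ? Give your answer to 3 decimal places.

δ ≈ 0.113

At the steady state, Δk = 0, so s·k^α = (n + δ)·k.
Since y* = [s/(n + δ)]^(α/(1−α)), we have s/(n + δ) = (y*)^((1−α)/α) = 1.41^1.8571 = 1.8928.
Therefore n + δ = s / 1.8928 = 0.24 / 1.8928 = 0.1268, so δ = 0.1268 − 0.014 = 0.1128.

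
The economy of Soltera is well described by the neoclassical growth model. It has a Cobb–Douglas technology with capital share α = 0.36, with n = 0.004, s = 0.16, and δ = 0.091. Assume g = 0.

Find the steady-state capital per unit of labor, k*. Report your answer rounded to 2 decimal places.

k* = 2.26

At the steady state, Δk = 0, so s·k^α = (n + δ)·k.
Rearranging, k^(1−α) = s / (n + δ).
k^0.64 = 0.16 / (0.004 + 0.091) = 0.16 / 0.095 = 1.6842
k* = 1.6842^(1/0.64) ≈ 2.2581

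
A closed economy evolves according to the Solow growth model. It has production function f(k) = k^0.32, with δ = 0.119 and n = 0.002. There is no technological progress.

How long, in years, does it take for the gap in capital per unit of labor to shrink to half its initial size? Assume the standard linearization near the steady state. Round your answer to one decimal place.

Near the steady state the convergence rate is λ = (1 − α)(n + δ).
λ = (1 − 0.32) × 0.121 = 0.68 × 0.121 = 0.08228
Half-life = ln 2 / λ = 0.6931 / 0.08228 ≈ 8.42 years

about 8.4 years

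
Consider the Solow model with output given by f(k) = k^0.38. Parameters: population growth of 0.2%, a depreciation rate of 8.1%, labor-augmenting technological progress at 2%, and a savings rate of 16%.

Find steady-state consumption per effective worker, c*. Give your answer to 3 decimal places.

Steady state requires s·f(k) = (n + g + δ)·k, i.e. s·k^α = (n + g + δ)·k.
Dividing both sides by k: k^(1−α) = s / (n + g + δ).
k^0.62 = 0.16 / (0.002 + 0.020 + 0.081) = 0.16 / 0.103 = 1.5534
k* = 1.5534^(1/0.62) ≈ 2.0348
y* = (k*)^α = 2.0348^0.38 ≈ 1.3099
c* = (1 − s)·y* = (1 − 0.16) × 1.3099 ≈ 1.1003

c* = 1.100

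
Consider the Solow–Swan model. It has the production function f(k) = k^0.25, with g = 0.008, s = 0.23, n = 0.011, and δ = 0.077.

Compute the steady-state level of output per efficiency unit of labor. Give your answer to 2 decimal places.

Steady state requires s·f(k) = (n + g + δ)·k, i.e. s·k^α = (n + g + δ)·k.
Rearranging, k^(1−α) = s / (n + g + δ).
k^0.75 = 0.23 / (0.011 + 0.008 + 0.077) = 0.23 / 0.096 = 2.3958
k* = 2.3958^(1/0.75) ≈ 3.2058
y* = (k*)^α = 3.2058^0.25 ≈ 1.3381

y* = 1.34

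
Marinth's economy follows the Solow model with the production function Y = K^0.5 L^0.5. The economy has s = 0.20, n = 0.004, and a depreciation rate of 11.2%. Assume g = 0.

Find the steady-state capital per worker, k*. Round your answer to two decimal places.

k* ≈ 2.97

At the steady state, Δk = 0, so s·k^α = (n + δ)·k.
Dividing both sides by k: k^(1−α) = s / (n + δ).
k^0.5 = 0.20 / (0.004 + 0.112) = 0.20 / 0.116 = 1.7241
k* = 1.7241^(1/0.5) ≈ 2.9725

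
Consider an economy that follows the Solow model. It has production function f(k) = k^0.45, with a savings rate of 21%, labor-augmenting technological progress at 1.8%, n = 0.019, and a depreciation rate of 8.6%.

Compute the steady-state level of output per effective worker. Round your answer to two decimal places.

y* = 1.55

Steady state requires s·f(k) = (n + g + δ)·k, i.e. s·k^α = (n + g + δ)·k.
Dividing both sides by k: k^(1−α) = s / (n + g + δ).
k^0.55 = 0.21 / (0.019 + 0.018 + 0.086) = 0.21 / 0.123 = 1.7073
k* = 1.7073^(1/0.55) ≈ 2.6447
y* = (k*)^α = 2.6447^0.45 ≈ 1.5491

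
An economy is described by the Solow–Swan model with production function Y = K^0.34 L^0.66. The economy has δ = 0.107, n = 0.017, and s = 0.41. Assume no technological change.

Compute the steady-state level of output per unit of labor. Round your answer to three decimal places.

y* ≈ 1.852

At the steady state, Δk = 0, so s·k^α = (n + δ)·k.
Rearranging, k^(1−α) = s / (n + δ).
k^0.66 = 0.41 / (0.017 + 0.107) = 0.41 / 0.124 = 3.3065
k* = 3.3065^(1/0.66) ≈ 6.1224
y* = (k*)^α = 6.1224^0.34 ≈ 1.8516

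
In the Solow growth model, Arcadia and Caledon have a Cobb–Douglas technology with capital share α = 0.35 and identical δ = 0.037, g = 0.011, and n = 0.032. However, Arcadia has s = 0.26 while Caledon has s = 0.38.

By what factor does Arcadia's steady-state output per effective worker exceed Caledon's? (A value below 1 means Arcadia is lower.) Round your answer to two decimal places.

Steady-state y* = [s/(n + g + δ)]^(α/(1−α)), so the ratio is [ (s_A/(n + g + δ)_A) / (s_C/(n + g + δ)_C) ]^0.5385.
s_A/(n + g + δ)_A = 0.26/0.080 = 3.2500; s_C/(n + g + δ)_C = 0.38/0.080 = 4.7500.
Ratio = (3.2500/4.7500)^0.5385 = 0.6842^0.5385 ≈ 0.8152

y*_A / y*_C ≈ 0.82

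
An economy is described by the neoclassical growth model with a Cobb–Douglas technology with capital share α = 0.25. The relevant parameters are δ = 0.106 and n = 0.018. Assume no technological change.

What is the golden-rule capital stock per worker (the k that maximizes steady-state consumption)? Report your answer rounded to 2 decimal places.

The golden rule sets f'(k) = n + δ, i.e. α·k^(α−1) = n + δ.
So k^(1−α) = α / (n + δ) = 0.25 / 0.124 = 2.0161.
k_gold = 2.0161^(1/0.75) ≈ 2.5469

k_gold ≈ 2.55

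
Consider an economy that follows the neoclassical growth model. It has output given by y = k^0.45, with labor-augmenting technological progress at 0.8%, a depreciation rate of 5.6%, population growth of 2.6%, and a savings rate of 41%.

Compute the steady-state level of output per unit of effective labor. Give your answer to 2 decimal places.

In steady state, investment equals break-even investment: s·k^α = (n + g + δ)·k.
Rearranging, k^(1−α) = s / (n + g + δ).
k^0.55 = 0.41 / (0.026 + 0.008 + 0.056) = 0.41 / 0.090 = 4.5556
k* = 4.5556^(1/0.55) ≈ 15.7527
y* = (k*)^α = 15.7527^0.45 ≈ 3.4579

y* ≈ 3.46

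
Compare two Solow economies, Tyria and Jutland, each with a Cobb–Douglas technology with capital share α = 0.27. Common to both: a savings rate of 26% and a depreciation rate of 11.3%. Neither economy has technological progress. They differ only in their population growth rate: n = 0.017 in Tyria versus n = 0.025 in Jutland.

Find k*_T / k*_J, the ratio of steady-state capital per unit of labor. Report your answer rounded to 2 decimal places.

k*_T / k*_J ≈ 1.09

Steady-state k* = [s/(n + δ)]^(1/(1−α)), so the ratio is [ (s_T/(n + δ)_T) / (s_J/(n + δ)_J) ]^1.3699.
s_T/(n + δ)_T = 0.26/0.130 = 2.0000; s_J/(n + δ)_J = 0.26/0.138 = 1.8841.
Ratio = (2.0000/1.8841)^1.3699 = 1.0615^1.3699 ≈ 1.0852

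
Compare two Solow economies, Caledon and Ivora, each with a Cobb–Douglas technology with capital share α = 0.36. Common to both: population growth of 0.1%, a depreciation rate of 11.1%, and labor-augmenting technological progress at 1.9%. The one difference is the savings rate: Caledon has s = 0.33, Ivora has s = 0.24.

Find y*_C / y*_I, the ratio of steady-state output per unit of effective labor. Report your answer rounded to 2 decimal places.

y*_C / y*_I ≈ 1.20

Steady-state y* = [s/(n + g + δ)]^(α/(1−α)), so the ratio is [ (s_C/(n + g + δ)_C) / (s_I/(n + g + δ)_I) ]^0.5625.
s_C/(n + g + δ)_C = 0.33/0.131 = 2.5191; s_I/(n + g + δ)_I = 0.24/0.131 = 1.8321.
Ratio = (2.5191/1.8321)^0.5625 = 1.3750^0.5625 ≈ 1.1962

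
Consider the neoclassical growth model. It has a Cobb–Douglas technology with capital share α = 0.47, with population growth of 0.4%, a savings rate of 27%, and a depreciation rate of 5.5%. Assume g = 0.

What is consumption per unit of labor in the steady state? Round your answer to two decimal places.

Steady state requires s·f(k) = (n + δ)·k, i.e. s·k^α = (n + δ)·k.
Dividing both sides by k: k^(1−α) = s / (n + δ).
k^0.53 = 0.27 / (0.004 + 0.055) = 0.27 / 0.059 = 4.5763
k* = 4.5763^(1/0.53) ≈ 17.6301
y* = (k*)^α = 17.6301^0.47 ≈ 3.8525
c* = (1 − s)·y* = (1 − 0.27) × 3.8525 ≈ 2.8123

c* ≈ 2.81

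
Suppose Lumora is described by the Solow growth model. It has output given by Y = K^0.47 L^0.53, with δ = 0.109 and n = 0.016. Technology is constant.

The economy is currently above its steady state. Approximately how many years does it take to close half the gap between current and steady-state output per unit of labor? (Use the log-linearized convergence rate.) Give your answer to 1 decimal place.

Near the steady state the convergence rate is λ = (1 − α)(n + δ).
λ = (1 − 0.47) × 0.125 = 0.53 × 0.125 = 0.06625
Half-life = ln 2 / λ = 0.6931 / 0.06625 ≈ 10.46 years

t_½ ≈ 10.5 years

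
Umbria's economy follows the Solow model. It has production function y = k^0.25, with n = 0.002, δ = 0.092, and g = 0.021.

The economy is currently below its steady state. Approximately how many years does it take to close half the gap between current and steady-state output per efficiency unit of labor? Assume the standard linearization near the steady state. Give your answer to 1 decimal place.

about 8.0 years

Near the steady state the convergence rate is λ = (1 − α)(n + g + δ).
λ = (1 − 0.25) × 0.115 = 0.75 × 0.115 = 0.08625
Half-life = ln 2 / λ = 0.6931 / 0.08625 ≈ 8.04 years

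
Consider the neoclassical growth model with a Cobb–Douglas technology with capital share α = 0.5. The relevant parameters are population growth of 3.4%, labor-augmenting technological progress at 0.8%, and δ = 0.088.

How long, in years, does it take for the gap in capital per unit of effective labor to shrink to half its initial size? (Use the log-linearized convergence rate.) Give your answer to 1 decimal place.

Near the steady state the convergence rate is λ = (1 − α)(n + g + δ).
λ = (1 − 0.5) × 0.130 = 0.5 × 0.130 = 0.0650
Half-life = ln 2 / λ = 0.6931 / 0.0650 ≈ 10.66 years

t_½ ≈ 10.7 years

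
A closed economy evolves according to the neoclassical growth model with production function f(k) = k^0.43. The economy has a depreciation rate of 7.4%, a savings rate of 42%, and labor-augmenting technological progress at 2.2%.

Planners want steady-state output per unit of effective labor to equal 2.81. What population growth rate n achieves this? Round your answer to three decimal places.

Steady state requires s·f(k) = (n + g + δ)·k, i.e. s·k^α = (n + g + δ)·k.
Since y* = [s/(n + g + δ)]^(α/(1−α)), we have s/(n + g + δ) = (y*)^((1−α)/α) = 2.81^1.3256 = 3.9337.
Therefore n + g + δ = s / 3.9337 = 0.42 / 3.9337 = 0.1068, so n = 0.1068 − 0.096 = 0.0108.

n ≈ 0.011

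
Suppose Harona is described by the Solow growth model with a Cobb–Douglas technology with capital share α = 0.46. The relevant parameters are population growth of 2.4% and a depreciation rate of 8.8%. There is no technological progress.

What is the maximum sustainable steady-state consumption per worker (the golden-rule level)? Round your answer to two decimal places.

c_gold ≈ 1.80

At the golden rule, f'(k) = n + δ, so α·k^(α−1) = n + δ and k_gold = (α/(n + δ))^(1/(1−α)).
k_gold = (0.46/0.112)^(1/0.54) = 4.1071^1.8519 ≈ 13.6838
c_gold = f(k_gold) − (n + δ)·k_gold = 3.3316 − 0.112×13.6838 ≈ 1.7990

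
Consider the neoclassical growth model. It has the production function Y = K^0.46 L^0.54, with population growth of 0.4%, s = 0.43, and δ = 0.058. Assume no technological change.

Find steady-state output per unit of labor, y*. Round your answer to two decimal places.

At the steady state, Δk = 0, so s·k^α = (n + δ)·k.
Rearranging, k^(1−α) = s / (n + δ).
k^0.54 = 0.43 / (0.004 + 0.058) = 0.43 / 0.062 = 6.9355
k* = 6.9355^(1/0.54) ≈ 36.1037
y* = (k*)^α = 36.1037^0.46 ≈ 5.2056

y* = 5.21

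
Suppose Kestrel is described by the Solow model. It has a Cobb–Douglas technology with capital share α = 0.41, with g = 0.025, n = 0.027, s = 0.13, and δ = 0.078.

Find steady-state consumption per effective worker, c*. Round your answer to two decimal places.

c* ≈ 0.87

Steady state requires s·f(k) = (n + g + δ)·k, i.e. s·k^α = (n + g + δ)·k.
Rearranging, k^(1−α) = s / (n + g + δ).
k^0.59 = 0.13 / (0.027 + 0.025 + 0.078) = 0.13 / 0.130 = 1.0000
k* = 1.0000^(1/0.59) ≈ 1.0000
y* = (k*)^α = 1.0000^0.41 ≈ 1.0000
c* = (1 − s)·y* = (1 − 0.13) × 1.0000 ≈ 0.8700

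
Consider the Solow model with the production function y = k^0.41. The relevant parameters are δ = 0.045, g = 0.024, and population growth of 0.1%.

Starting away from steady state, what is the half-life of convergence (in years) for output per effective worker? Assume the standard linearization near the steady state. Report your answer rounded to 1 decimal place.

Near the steady state the convergence rate is λ = (1 − α)(n + g + δ).
λ = (1 − 0.41) × 0.070 = 0.59 × 0.070 = 0.0413
Half-life = ln 2 / λ = 0.6931 / 0.0413 ≈ 16.78 years

t_½ ≈ 16.8 years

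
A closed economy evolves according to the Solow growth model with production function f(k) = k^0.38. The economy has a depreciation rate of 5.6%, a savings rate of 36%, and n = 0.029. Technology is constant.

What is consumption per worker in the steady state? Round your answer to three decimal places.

In steady state, investment equals break-even investment: s·k^α = (n + δ)·k.
Rearranging, k^(1−α) = s / (n + δ).
k^0.62 = 0.36 / (0.029 + 0.056) = 0.36 / 0.085 = 4.2353
k* = 4.2353^(1/0.62) ≈ 10.2590
y* = (k*)^α = 10.2590^0.38 ≈ 2.4223
c* = (1 − s)·y* = (1 − 0.36) × 2.4223 ≈ 1.5503

c* ≈ 1.550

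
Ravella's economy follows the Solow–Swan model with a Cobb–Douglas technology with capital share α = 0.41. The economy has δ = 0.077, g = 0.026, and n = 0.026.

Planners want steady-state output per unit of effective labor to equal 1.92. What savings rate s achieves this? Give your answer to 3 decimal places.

At the steady state, Δk = 0, so s·k^α = (n + g + δ)·k.
Since y* = [s/(n + g + δ)]^(α/(1−α)), we have s/(n + g + δ) = (y*)^((1−α)/α) = 1.92^1.439 = 2.5566.
Therefore s = 2.5566 × (n + g + δ) = 2.5566 × 0.129 = 0.3298.

s ≈ 0.330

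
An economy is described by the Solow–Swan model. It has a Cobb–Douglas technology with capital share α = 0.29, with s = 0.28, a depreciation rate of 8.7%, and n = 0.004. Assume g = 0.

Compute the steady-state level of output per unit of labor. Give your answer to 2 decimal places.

y* ≈ 1.58

Steady state requires s·f(k) = (n + δ)·k, i.e. s·k^α = (n + δ)·k.
Dividing both sides by k: k^(1−α) = s / (n + δ).
k^0.71 = 0.28 / (0.004 + 0.087) = 0.28 / 0.091 = 3.0769
k* = 3.0769^(1/0.71) ≈ 4.8695
y* = (k*)^α = 4.8695^0.29 ≈ 1.5826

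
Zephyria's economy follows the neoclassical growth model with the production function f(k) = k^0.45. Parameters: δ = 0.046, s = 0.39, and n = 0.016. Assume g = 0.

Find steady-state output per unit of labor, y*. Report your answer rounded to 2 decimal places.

y* = 4.50

In steady state, investment equals break-even investment: s·k^α = (n + δ)·k.
Dividing both sides by k: k^(1−α) = s / (n + δ).
k^0.55 = 0.39 / (0.016 + 0.046) = 0.39 / 0.062 = 6.2903
k* = 6.2903^(1/0.55) ≈ 28.3224
y* = (k*)^α = 28.3224^0.45 ≈ 4.5025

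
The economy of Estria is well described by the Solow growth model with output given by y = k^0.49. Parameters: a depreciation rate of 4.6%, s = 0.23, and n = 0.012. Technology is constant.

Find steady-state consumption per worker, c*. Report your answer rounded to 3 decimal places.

c* = 2.893

At the steady state, Δk = 0, so s·k^α = (n + δ)·k.
Rearranging, k^(1−α) = s / (n + δ).
k^0.51 = 0.23 / (0.012 + 0.046) = 0.23 / 0.058 = 3.9655
k* = 3.9655^(1/0.51) ≈ 14.8982
y* = (k*)^α = 14.8982^0.49 ≈ 3.7570
c* = (1 − s)·y* = (1 − 0.23) × 3.7570 ≈ 2.8929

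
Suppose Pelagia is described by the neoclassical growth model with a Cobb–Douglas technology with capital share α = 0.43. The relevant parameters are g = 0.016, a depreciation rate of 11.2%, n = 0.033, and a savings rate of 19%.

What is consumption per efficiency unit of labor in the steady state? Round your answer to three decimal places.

c* = 0.918

In steady state, investment equals break-even investment: s·k^α = (n + g + δ)·k.
Dividing both sides by k: k^(1−α) = s / (n + g + δ).
k^0.57 = 0.19 / (0.033 + 0.016 + 0.112) = 0.19 / 0.161 = 1.1801
k* = 1.1801^(1/0.57) ≈ 1.3371
y* = (k*)^α = 1.3371^0.43 ≈ 1.1331
c* = (1 − s)·y* = (1 − 0.19) × 1.1331 ≈ 0.9178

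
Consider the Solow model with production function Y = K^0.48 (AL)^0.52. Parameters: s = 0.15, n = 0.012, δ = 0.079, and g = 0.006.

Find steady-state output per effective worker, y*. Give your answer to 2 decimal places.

In steady state, investment equals break-even investment: s·k^α = (n + g + δ)·k.
Rearranging, k^(1−α) = s / (n + g + δ).
k^0.52 = 0.15 / (0.012 + 0.006 + 0.079) = 0.15 / 0.097 = 1.5464
k* = 1.5464^(1/0.52) ≈ 2.3125
y* = (k*)^α = 2.3125^0.48 ≈ 1.4954

y* = 1.50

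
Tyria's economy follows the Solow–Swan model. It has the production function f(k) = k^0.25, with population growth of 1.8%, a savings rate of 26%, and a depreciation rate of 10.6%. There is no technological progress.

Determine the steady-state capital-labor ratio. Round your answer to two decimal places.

Steady state requires s·f(k) = (n + δ)·k, i.e. s·k^α = (n + δ)·k.
Rearranging, k^(1−α) = s / (n + δ).
k^0.75 = 0.26 / (0.018 + 0.106) = 0.26 / 0.124 = 2.0968
k* = 2.0968^(1/0.75) ≈ 2.6838

k* = 2.68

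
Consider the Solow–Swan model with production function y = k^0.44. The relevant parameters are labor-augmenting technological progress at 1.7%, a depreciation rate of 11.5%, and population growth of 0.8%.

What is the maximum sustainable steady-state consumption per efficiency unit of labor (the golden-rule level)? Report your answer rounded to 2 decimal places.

c_gold ≈ 1.38

At the golden rule, f'(k) = n + g + δ, so α·k^(α−1) = n + g + δ and k_gold = (α/(n + g + δ))^(1/(1−α)).
k_gold = (0.44/0.140)^(1/0.56) = 3.1429^1.7857 ≈ 7.7283
c_gold = f(k_gold) − (n + g + δ)·k_gold = 2.4590 − 0.140×7.7283 ≈ 1.3770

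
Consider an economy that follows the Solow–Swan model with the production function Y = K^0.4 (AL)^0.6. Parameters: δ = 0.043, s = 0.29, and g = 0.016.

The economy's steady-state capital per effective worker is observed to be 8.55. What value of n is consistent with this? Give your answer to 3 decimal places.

n ≈ 0.021

In steady state, investment equals break-even investment: s·k^α = (n + g + δ)·k.
So s / (n + g + δ) = (k*)^(1−α) = 8.55^0.6 = 3.6239.
Therefore n + g + δ = s / 3.6239 = 0.29 / 3.6239 = 0.0800, so n = 0.0800 − 0.059 = 0.0210.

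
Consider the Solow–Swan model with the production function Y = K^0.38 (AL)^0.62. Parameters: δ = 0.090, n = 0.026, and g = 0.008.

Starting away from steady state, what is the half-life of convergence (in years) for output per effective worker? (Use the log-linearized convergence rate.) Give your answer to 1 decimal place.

Near the steady state the convergence rate is λ = (1 − α)(n + g + δ).
λ = (1 − 0.38) × 0.124 = 0.62 × 0.124 = 0.07688
Half-life = ln 2 / λ = 0.6931 / 0.07688 ≈ 9.02 years

t_½ ≈ 9.0 years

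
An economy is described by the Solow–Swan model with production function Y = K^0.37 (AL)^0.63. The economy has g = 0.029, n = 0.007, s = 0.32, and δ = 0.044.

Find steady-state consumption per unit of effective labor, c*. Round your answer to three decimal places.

At the steady state, Δk = 0, so s·k^α = (n + g + δ)·k.
Rearranging, k^(1−α) = s / (n + g + δ).
k^0.63 = 0.32 / (0.007 + 0.029 + 0.044) = 0.32 / 0.080 = 4.0000
k* = 4.0000^(1/0.63) ≈ 9.0292
y* = (k*)^α = 9.0292^0.37 ≈ 2.2573
c* = (1 − s)·y* = (1 − 0.32) × 2.2573 ≈ 1.5350

c* = 1.535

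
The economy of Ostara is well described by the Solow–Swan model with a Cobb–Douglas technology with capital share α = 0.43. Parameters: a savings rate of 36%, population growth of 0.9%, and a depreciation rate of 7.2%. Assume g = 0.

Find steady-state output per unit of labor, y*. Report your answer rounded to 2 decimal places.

At the steady state, Δk = 0, so s·k^α = (n + δ)·k.
Rearranging, k^(1−α) = s / (n + δ).
k^0.57 = 0.36 / (0.009 + 0.072) = 0.36 / 0.081 = 4.4444
k* = 4.4444^(1/0.57) ≈ 13.6935
y* = (k*)^α = 13.6935^0.43 ≈ 3.0811

y* = 3.08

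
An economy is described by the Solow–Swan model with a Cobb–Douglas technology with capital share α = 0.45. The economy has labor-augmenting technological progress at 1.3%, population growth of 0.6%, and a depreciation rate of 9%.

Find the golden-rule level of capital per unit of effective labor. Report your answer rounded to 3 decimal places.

k_gold ≈ 13.171

The golden rule sets f'(k) = n + g + δ, i.e. α·k^(α−1) = n + g + δ.
So k^(1−α) = α / (n + g + δ) = 0.45 / 0.109 = 4.1284.
k_gold = 4.1284^(1/0.55) ≈ 13.1705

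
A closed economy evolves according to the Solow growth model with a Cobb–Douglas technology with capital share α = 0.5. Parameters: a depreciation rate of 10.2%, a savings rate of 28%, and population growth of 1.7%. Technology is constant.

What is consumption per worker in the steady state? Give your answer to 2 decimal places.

c* ≈ 1.69

Steady state requires s·f(k) = (n + δ)·k, i.e. s·k^α = (n + δ)·k.
Rearranging, k^(1−α) = s / (n + δ).
k^0.5 = 0.28 / (0.017 + 0.102) = 0.28 / 0.119 = 2.3529
k* = 2.3529^(1/0.5) ≈ 5.5361
y* = (k*)^α = 5.5361^0.5 ≈ 2.3529
c* = (1 − s)·y* = (1 − 0.28) × 2.3529 ≈ 1.6941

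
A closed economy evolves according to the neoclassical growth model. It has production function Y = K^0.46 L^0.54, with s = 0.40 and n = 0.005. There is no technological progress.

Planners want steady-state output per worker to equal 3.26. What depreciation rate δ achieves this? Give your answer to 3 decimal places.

At the steady state, Δk = 0, so s·k^α = (n + δ)·k.
Since y* = [s/(n + δ)]^(α/(1−α)), we have s/(n + δ) = (y*)^((1−α)/α) = 3.26^1.1739 = 4.0037.
Therefore n + δ = s / 4.0037 = 0.40 / 4.0037 = 0.0999, so δ = 0.0999 − 0.005 = 0.0949.

δ ≈ 0.095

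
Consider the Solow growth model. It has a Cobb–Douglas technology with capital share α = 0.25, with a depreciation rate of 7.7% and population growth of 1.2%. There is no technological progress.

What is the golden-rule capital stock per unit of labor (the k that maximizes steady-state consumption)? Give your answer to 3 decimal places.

The golden rule sets f'(k) = n + δ, i.e. α·k^(α−1) = n + δ.
So k^(1−α) = α / (n + δ) = 0.25 / 0.089 = 2.8090.
k_gold = 2.8090^(1/0.75) ≈ 3.9634

k_gold ≈ 3.963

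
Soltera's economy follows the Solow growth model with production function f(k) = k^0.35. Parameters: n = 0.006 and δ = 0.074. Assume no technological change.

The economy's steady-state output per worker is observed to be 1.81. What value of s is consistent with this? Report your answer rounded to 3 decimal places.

At the steady state, Δk = 0, so s·k^α = (n + δ)·k.
Since y* = [s/(n + δ)]^(α/(1−α)), we have s/(n + δ) = (y*)^((1−α)/α) = 1.81^1.8571 = 3.0098.
Therefore s = 3.0098 × (n + δ) = 3.0098 × 0.080 = 0.2408.

s ≈ 0.241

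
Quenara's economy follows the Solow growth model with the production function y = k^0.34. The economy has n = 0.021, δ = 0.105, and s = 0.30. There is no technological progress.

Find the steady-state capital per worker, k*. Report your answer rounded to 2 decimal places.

Steady state requires s·f(k) = (n + δ)·k, i.e. s·k^α = (n + δ)·k.
Rearranging, k^(1−α) = s / (n + δ).
k^0.66 = 0.30 / (0.021 + 0.105) = 0.30 / 0.126 = 2.3810
k* = 2.3810^(1/0.66) ≈ 3.7226

k* ≈ 3.72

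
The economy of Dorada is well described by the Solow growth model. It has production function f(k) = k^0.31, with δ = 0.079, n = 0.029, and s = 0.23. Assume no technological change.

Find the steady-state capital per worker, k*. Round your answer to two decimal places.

k* ≈ 2.99

Steady state requires s·f(k) = (n + δ)·k, i.e. s·k^α = (n + δ)·k.
Rearranging, k^(1−α) = s / (n + δ).
k^0.69 = 0.23 / (0.029 + 0.079) = 0.23 / 0.108 = 2.1296
k* = 2.1296^(1/0.69) ≈ 2.9908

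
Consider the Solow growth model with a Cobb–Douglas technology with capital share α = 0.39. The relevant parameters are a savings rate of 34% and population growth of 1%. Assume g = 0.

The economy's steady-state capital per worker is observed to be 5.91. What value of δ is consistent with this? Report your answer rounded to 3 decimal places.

In steady state, investment equals break-even investment: s·k^α = (n + δ)·k.
So s / (n + δ) = (k*)^(1−α) = 5.91^0.61 = 2.9558.
Therefore n + δ = s / 2.9558 = 0.34 / 2.9558 = 0.1150, so δ = 0.1150 − 0.010 = 0.1050.

δ ≈ 0.105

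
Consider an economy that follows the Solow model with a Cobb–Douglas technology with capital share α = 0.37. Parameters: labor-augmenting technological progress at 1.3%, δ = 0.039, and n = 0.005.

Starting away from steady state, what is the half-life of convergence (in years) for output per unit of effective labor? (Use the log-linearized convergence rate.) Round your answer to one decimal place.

about 19.3 years

Near the steady state the convergence rate is λ = (1 − α)(n + g + δ).
λ = (1 − 0.37) × 0.057 = 0.63 × 0.057 = 0.03591
Half-life = ln 2 / λ = 0.6931 / 0.03591 ≈ 19.30 years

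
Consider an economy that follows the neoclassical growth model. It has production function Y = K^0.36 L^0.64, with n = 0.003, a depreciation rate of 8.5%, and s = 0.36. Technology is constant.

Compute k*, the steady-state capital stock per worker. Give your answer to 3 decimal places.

k* ≈ 9.036

At the steady state, Δk = 0, so s·k^α = (n + δ)·k.
Rearranging, k^(1−α) = s / (n + δ).
k^0.64 = 0.36 / (0.003 + 0.085) = 0.36 / 0.088 = 4.0909
k* = 4.0909^(1/0.64) ≈ 9.0358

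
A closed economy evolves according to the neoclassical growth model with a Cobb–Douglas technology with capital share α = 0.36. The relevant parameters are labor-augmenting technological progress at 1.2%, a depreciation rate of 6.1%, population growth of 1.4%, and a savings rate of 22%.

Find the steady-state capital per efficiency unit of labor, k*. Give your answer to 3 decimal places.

k* ≈ 4.261

Steady state requires s·f(k) = (n + g + δ)·k, i.e. s·k^α = (n + g + δ)·k.
Dividing both sides by k: k^(1−α) = s / (n + g + δ).
k^0.64 = 0.22 / (0.014 + 0.012 + 0.061) = 0.22 / 0.087 = 2.5287
k* = 2.5287^(1/0.64) ≈ 4.2612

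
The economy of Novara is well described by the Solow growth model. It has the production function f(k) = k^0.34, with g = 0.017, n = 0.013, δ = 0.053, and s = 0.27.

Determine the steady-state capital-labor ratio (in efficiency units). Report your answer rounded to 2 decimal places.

k* ≈ 5.97

At the steady state, Δk = 0, so s·k^α = (n + g + δ)·k.
Dividing both sides by k: k^(1−α) = s / (n + g + δ).
k^0.66 = 0.27 / (0.013 + 0.017 + 0.053) = 0.27 / 0.083 = 3.2530
k* = 3.2530^(1/0.66) ≈ 5.9729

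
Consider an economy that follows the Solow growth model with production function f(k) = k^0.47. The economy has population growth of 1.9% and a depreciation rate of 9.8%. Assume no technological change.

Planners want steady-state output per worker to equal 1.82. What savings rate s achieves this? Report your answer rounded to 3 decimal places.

Steady state requires s·f(k) = (n + δ)·k, i.e. s·k^α = (n + δ)·k.
Since y* = [s/(n + δ)]^(α/(1−α)), we have s/(n + δ) = (y*)^((1−α)/α) = 1.82^1.1277 = 1.9646.
Therefore s = 1.9646 × (n + δ) = 1.9646 × 0.117 = 0.2299.

s ≈ 0.230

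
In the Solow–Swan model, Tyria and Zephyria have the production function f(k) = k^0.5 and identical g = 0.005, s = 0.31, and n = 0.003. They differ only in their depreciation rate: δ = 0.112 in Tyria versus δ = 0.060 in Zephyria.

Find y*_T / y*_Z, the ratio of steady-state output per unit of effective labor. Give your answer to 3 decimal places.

ratio ≈ 0.567

Steady-state y* = [s/(n + g + δ)]^(α/(1−α)), so the ratio is [ (s_T/(n + g + δ)_T) / (s_Z/(n + g + δ)_Z) ]^1.
s_T/(n + g + δ)_T = 0.31/0.120 = 2.5833; s_Z/(n + g + δ)_Z = 0.31/0.068 = 4.5588.
Ratio = (2.5833/4.5588)^1 = 0.5667^1 ≈ 0.5667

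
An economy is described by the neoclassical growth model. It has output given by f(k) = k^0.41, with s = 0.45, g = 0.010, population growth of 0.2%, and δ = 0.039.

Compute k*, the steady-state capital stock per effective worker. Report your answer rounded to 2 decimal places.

Steady state requires s·f(k) = (n + g + δ)·k, i.e. s·k^α = (n + g + δ)·k.
Rearranging, k^(1−α) = s / (n + g + δ).
k^0.59 = 0.45 / (0.002 + 0.010 + 0.039) = 0.45 / 0.051 = 8.8235
k* = 8.8235^(1/0.59) ≈ 40.0665

k* = 40.07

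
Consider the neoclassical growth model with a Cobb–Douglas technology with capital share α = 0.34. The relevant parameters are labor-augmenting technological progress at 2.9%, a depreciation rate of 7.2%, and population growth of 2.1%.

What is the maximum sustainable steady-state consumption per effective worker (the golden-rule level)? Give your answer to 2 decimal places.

At the golden rule, f'(k) = n + g + δ, so α·k^(α−1) = n + g + δ and k_gold = (α/(n + g + δ))^(1/(1−α)).
k_gold = (0.34/0.122)^(1/0.66) = 2.7869^1.5152 ≈ 4.7255
c_gold = f(k_gold) − (n + g + δ)·k_gold = 1.6956 − 0.122×4.7255 ≈ 1.1191

c_gold ≈ 1.12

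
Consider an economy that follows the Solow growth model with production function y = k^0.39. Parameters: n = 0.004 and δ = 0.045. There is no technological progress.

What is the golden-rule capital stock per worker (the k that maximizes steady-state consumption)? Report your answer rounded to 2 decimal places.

k_gold ≈ 29.98

The golden rule sets f'(k) = n + δ, i.e. α·k^(α−1) = n + δ.
So k^(1−α) = α / (n + δ) = 0.39 / 0.049 = 7.9592.
k_gold = 7.9592^(1/0.61) ≈ 29.9802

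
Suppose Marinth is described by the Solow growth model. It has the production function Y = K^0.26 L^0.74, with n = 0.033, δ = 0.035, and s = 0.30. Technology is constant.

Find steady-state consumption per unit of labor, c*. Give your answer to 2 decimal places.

c* ≈ 1.18

In steady state, investment equals break-even investment: s·k^α = (n + δ)·k.
Rearranging, k^(1−α) = s / (n + δ).
k^0.74 = 0.30 / (0.033 + 0.035) = 0.30 / 0.068 = 4.4118
k* = 4.4118^(1/0.74) ≈ 7.4319
y* = (k*)^α = 7.4319^0.26 ≈ 1.6846
c* = (1 − s)·y* = (1 − 0.30) × 1.6846 ≈ 1.1792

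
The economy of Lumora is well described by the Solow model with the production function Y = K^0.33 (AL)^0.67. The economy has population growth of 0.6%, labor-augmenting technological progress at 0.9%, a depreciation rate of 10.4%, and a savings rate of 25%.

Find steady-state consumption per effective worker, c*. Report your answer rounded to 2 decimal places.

Steady state requires s·f(k) = (n + g + δ)·k, i.e. s·k^α = (n + g + δ)·k.
Rearranging, k^(1−α) = s / (n + g + δ).
k^0.67 = 0.25 / (0.006 + 0.009 + 0.104) = 0.25 / 0.119 = 2.1008
k* = 2.1008^(1/0.67) ≈ 3.0281
y* = (k*)^α = 3.0281^0.33 ≈ 1.4414
c* = (1 − s)·y* = (1 − 0.25) × 1.4414 ≈ 1.0811

c* ≈ 1.08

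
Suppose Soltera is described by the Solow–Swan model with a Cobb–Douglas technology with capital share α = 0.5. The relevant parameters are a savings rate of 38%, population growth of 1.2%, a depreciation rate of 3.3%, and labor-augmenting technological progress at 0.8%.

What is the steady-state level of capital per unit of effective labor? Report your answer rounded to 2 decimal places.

At the steady state, Δk = 0, so s·k^α = (n + g + δ)·k.
Rearranging, k^(1−α) = s / (n + g + δ).
k^0.5 = 0.38 / (0.012 + 0.008 + 0.033) = 0.38 / 0.053 = 7.1698
k* = 7.1698^(1/0.5) ≈ 51.4060

k* = 51.41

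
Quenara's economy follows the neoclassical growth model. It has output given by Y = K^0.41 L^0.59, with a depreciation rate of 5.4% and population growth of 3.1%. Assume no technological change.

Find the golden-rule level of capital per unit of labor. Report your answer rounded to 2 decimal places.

The golden rule sets f'(k) = n + δ, i.e. α·k^(α−1) = n + δ.
So k^(1−α) = α / (n + δ) = 0.41 / 0.085 = 4.8235.
k_gold = 4.8235^(1/0.59) ≈ 14.3960

k_gold ≈ 14.40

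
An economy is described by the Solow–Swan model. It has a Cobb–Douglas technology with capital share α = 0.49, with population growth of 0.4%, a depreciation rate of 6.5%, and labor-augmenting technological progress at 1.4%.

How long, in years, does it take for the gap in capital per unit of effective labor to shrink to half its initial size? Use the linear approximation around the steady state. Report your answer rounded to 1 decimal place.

about 16.4 years

Near the steady state the convergence rate is λ = (1 − α)(n + g + δ).
λ = (1 − 0.49) × 0.083 = 0.51 × 0.083 = 0.04233
Half-life = ln 2 / λ = 0.6931 / 0.04233 ≈ 16.37 years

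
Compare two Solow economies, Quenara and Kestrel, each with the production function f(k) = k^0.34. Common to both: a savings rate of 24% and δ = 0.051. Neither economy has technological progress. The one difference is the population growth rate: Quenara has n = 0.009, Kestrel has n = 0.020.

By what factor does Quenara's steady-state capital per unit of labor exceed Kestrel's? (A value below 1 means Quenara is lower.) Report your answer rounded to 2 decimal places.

ratio ≈ 1.29

Steady-state k* = [s/(n + δ)]^(1/(1−α)), so the ratio is [ (s_Q/(n + δ)_Q) / (s_K/(n + δ)_K) ]^1.5152.
s_Q/(n + δ)_Q = 0.24/0.060 = 4.0000; s_K/(n + δ)_K = 0.24/0.071 = 3.3803.
Ratio = (4.0000/3.3803)^1.5152 = 1.1833^1.5152 ≈ 1.2905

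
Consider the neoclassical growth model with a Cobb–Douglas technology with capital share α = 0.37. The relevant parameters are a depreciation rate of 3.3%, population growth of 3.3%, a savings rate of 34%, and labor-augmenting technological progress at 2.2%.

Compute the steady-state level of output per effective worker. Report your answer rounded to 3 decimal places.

y* ≈ 2.212

At the steady state, Δk = 0, so s·k^α = (n + g + δ)·k.
Dividing both sides by k: k^(1−α) = s / (n + g + δ).
k^0.63 = 0.34 / (0.033 + 0.022 + 0.033) = 0.34 / 0.088 = 3.8636
k* = 3.8636^(1/0.63) ≈ 8.5454
y* = (k*)^α = 8.5454^0.37 ≈ 2.2118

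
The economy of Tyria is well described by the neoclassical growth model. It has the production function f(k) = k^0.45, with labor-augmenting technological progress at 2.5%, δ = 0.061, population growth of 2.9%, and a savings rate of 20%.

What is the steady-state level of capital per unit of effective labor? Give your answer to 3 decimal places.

Steady state requires s·f(k) = (n + g + δ)·k, i.e. s·k^α = (n + g + δ)·k.
Rearranging, k^(1−α) = s / (n + g + δ).
k^0.55 = 0.20 / (0.029 + 0.025 + 0.061) = 0.20 / 0.115 = 1.7391
k* = 1.7391^(1/0.55) ≈ 2.7350

k* ≈ 2.735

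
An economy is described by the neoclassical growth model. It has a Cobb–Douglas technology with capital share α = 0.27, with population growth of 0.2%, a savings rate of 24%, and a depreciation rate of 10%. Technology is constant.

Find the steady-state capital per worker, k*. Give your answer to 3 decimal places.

k* = 3.229

Steady state requires s·f(k) = (n + δ)·k, i.e. s·k^α = (n + δ)·k.
Rearranging, k^(1−α) = s / (n + δ).
k^0.73 = 0.24 / (0.002 + 0.100) = 0.24 / 0.102 = 2.3529
k* = 2.3529^(1/0.73) ≈ 3.2288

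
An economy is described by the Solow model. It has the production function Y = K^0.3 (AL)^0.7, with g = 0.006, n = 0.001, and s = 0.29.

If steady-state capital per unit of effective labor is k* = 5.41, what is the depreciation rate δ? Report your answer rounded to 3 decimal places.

δ ≈ 0.082

In steady state, investment equals break-even investment: s·k^α = (n + g + δ)·k.
So s / (n + g + δ) = (k*)^(1−α) = 5.41^0.7 = 3.2602.
Therefore n + g + δ = s / 3.2602 = 0.29 / 3.2602 = 0.0890, so δ = 0.0890 − 0.007 = 0.0820.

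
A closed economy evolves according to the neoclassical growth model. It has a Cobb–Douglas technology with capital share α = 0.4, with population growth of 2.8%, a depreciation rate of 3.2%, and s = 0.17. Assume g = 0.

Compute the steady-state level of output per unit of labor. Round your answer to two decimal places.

Steady state requires s·f(k) = (n + δ)·k, i.e. s·k^α = (n + δ)·k.
Rearranging, k^(1−α) = s / (n + δ).
k^0.6 = 0.17 / (0.028 + 0.032) = 0.17 / 0.060 = 2.8333
k* = 2.8333^(1/0.6) ≈ 5.6731
y* = (k*)^α = 5.6731^0.4 ≈ 2.0023

y* ≈ 2.00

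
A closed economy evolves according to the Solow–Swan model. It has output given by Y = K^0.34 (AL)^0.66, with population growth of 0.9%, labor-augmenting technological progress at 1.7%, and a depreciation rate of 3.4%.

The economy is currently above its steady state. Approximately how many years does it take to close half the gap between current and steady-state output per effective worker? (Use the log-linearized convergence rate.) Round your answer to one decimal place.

Near the steady state the convergence rate is λ = (1 − α)(n + g + δ).
λ = (1 − 0.34) × 0.060 = 0.66 × 0.060 = 0.0396
Half-life = ln 2 / λ = 0.6931 / 0.0396 ≈ 17.50 years

about 17.5 years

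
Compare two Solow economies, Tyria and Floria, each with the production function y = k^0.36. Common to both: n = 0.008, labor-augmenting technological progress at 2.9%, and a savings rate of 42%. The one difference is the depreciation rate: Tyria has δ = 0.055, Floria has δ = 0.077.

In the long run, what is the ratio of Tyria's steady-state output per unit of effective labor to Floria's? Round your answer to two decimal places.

Steady-state y* = [s/(n + g + δ)]^(α/(1−α)), so the ratio is [ (s_T/(n + g + δ)_T) / (s_F/(n + g + δ)_F) ]^0.5625.
s_T/(n + g + δ)_T = 0.42/0.092 = 4.5652; s_F/(n + g + δ)_F = 0.42/0.114 = 3.6842.
Ratio = (4.5652/3.6842)^0.5625 = 1.2391^0.5625 ≈ 1.1282

ratio ≈ 1.13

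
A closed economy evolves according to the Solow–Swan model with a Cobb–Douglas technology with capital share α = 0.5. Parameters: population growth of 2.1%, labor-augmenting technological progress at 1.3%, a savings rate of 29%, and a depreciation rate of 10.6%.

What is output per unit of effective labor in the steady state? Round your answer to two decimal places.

y* = 2.07

In steady state, investment equals break-even investment: s·k^α = (n + g + δ)·k.
Dividing both sides by k: k^(1−α) = s / (n + g + δ).
k^0.5 = 0.29 / (0.021 + 0.013 + 0.106) = 0.29 / 0.140 = 2.0714
k* = 2.0714^(1/0.5) ≈ 4.2907
y* = (k*)^α = 4.2907^0.5 ≈ 2.0714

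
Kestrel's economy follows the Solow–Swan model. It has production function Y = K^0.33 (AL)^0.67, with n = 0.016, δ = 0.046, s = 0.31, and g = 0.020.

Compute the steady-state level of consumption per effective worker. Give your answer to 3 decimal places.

c* ≈ 1.328

Steady state requires s·f(k) = (n + g + δ)·k, i.e. s·k^α = (n + g + δ)·k.
Rearranging, k^(1−α) = s / (n + g + δ).
k^0.67 = 0.31 / (0.016 + 0.020 + 0.046) = 0.31 / 0.082 = 3.7805
k* = 3.7805^(1/0.67) ≈ 7.2780
y* = (k*)^α = 7.2780^0.33 ≈ 1.9251
c* = (1 − s)·y* = (1 − 0.31) × 1.9251 ≈ 1.3283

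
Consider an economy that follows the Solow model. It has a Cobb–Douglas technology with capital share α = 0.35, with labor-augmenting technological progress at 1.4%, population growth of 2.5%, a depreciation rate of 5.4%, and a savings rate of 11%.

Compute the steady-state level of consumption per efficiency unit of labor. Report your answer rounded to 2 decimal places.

c* ≈ 0.97

Steady state requires s·f(k) = (n + g + δ)·k, i.e. s·k^α = (n + g + δ)·k.
Dividing both sides by k: k^(1−α) = s / (n + g + δ).
k^0.65 = 0.11 / (0.025 + 0.014 + 0.054) = 0.11 / 0.093 = 1.1828
k* = 1.1828^(1/0.65) ≈ 1.2947
y* = (k*)^α = 1.2947^0.35 ≈ 1.0946
c* = (1 − s)·y* = (1 − 0.11) × 1.0946 ≈ 0.9742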